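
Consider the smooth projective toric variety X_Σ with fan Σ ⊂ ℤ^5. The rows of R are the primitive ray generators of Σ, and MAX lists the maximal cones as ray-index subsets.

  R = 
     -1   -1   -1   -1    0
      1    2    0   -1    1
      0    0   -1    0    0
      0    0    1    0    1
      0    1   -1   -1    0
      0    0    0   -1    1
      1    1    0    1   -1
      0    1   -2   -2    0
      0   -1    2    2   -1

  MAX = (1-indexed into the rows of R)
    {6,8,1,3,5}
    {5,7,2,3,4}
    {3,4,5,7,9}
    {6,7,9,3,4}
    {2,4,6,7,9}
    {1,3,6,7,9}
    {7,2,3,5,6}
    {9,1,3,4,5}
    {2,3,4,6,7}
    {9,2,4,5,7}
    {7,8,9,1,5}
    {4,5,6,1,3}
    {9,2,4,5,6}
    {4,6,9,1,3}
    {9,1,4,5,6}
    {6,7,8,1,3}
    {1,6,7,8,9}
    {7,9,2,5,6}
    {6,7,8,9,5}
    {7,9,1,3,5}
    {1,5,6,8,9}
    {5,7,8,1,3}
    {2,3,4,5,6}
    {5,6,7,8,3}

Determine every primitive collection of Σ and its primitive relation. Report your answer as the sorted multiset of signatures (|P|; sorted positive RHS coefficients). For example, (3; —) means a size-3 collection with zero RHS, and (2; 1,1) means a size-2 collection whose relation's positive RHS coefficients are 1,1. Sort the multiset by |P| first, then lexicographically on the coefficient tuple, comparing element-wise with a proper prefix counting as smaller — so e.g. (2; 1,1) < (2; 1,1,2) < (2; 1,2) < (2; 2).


9 minimal non-faces of Δ(Σ) (on 9 rays):

  • {1,2}:  v_{1} + v_{2} = v_{5} + v_{6}  ⇒ sig = (2; 1,1)
  • {4,8}:  v_{4} + v_{8} = v_{5} + v_{6}  ⇒ sig = (2; 1,1)
  • {2,8}:  v_{2} + v_{8} = 2·v_{5} + 2·v_{6} + v_{7}  ⇒ sig = (2; 1,2,2)
  • {1,4,7}:  v_{1} + v_{4} + v_{7} = 0  ⇒ sig = (3; —)
  • {2,3,9}:  v_{2} + v_{3} + v_{9} = v_{4} + v_{7}  ⇒ sig = (3; 1,1)
  • {3,8,9}:  v_{3} + v_{8} + v_{9} = v_{1} + v_{7}  ⇒ sig = (3; 1,1)
  • {3,5,6,9}:  v_{3} + v_{5} + v_{6} + v_{9} = 0  ⇒ sig = (4; —)
  • {1,5,6,7}:  v_{1} + v_{5} + v_{6} + v_{7} = v_{8}  ⇒ sig = (4; 1)
  • {4,5,6,7}:  v_{4} + v_{5} + v_{6} + v_{7} = v_{2}  ⇒ sig = (4; 1)

Hence PRS(X_Σ) =
[(2; 1,1), (2; 1,1), (2; 1,2,2), (3; —), (3; 1,1), (3; 1,1), (4; —), (4; 1), (4; 1)]


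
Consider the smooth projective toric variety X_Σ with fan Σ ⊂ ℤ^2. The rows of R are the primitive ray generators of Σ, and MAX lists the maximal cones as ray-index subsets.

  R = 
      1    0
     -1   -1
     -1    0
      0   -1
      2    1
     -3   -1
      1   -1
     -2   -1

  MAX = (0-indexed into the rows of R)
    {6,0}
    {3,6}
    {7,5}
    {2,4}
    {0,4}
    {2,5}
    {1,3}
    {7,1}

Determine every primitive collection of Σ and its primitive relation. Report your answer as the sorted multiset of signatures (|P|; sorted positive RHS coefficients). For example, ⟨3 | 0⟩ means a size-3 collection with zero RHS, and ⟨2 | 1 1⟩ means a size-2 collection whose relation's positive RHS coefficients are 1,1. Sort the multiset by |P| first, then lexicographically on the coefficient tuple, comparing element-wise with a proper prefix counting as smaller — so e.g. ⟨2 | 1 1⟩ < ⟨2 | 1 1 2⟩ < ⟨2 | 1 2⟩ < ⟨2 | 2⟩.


20 minimal non-faces of Δ(Σ) (on 8 rays):

  P = {0,2}:  v_{0} + v_{2} = 0  so sig = ⟨2 | 0⟩
  P = {4,7}:  v_{4} + v_{7} = 0  so sig = ⟨2 | 0⟩
  P = {0,1}:  v_{0} + v_{1} = v_{3}  so sig = ⟨2 | 1⟩
  P = {0,3}:  v_{0} + v_{3} = v_{6}  so sig = ⟨2 | 1⟩
  P = {0,5}:  v_{0} + v_{5} = v_{7}  so sig = ⟨2 | 1⟩
  P = {0,7}:  v_{0} + v_{7} = v_{1}  so sig = ⟨2 | 1⟩
  P = {1,2}:  v_{1} + v_{2} = v_{7}  so sig = ⟨2 | 1⟩
  P = {1,4}:  v_{1} + v_{4} = v_{0}  so sig = ⟨2 | 1⟩
  P = {2,3}:  v_{2} + v_{3} = v_{1}  so sig = ⟨2 | 1⟩
  P = {2,6}:  v_{2} + v_{6} = v_{3}  so sig = ⟨2 | 1⟩
  P = {2,7}:  v_{2} + v_{7} = v_{5}  so sig = ⟨2 | 1⟩
  P = {4,5}:  v_{4} + v_{5} = v_{2}  so sig = ⟨2 | 1⟩
  P = {3,5}:  v_{3} + v_{5} = v_{1} + v_{7}  so sig = ⟨2 | 1 1⟩
  P = {6,7}:  v_{6} + v_{7} = v_{1} + v_{3}  so sig = ⟨2 | 1 1⟩
  P = {1,5}:  v_{1} + v_{5} = 2·v_{7}  so sig = ⟨2 | 2⟩
  P = {1,6}:  v_{1} + v_{6} = 2·v_{3}  so sig = ⟨2 | 2⟩
  P = {3,4}:  v_{3} + v_{4} = 2·v_{0}  so sig = ⟨2 | 2⟩
  P = {3,7}:  v_{3} + v_{7} = 2·v_{1}  so sig = ⟨2 | 2⟩
  P = {5,6}:  v_{5} + v_{6} = 2·v_{1}  so sig = ⟨2 | 2⟩
  P = {4,6}:  v_{4} + v_{6} = 3·v_{0}  so sig = ⟨2 | 3⟩

Signatures (|P|; sorted positive RHS coefficients), sorted:
[⟨2 | 0⟩, ⟨2 | 0⟩, ⟨2 | 1⟩, ⟨2 | 1⟩, ⟨2 | 1⟩, ⟨2 | 1⟩, ⟨2 | 1⟩, ⟨2 | 1⟩, ⟨2 | 1⟩, ⟨2 | 1⟩, ⟨2 | 1⟩, ⟨2 | 1⟩, ⟨2 | 1 1⟩, ⟨2 | 1 1⟩, ⟨2 | 2⟩, ⟨2 | 2⟩, ⟨2 | 2⟩, ⟨2 | 2⟩, ⟨2 | 2⟩, ⟨2 | 3⟩]


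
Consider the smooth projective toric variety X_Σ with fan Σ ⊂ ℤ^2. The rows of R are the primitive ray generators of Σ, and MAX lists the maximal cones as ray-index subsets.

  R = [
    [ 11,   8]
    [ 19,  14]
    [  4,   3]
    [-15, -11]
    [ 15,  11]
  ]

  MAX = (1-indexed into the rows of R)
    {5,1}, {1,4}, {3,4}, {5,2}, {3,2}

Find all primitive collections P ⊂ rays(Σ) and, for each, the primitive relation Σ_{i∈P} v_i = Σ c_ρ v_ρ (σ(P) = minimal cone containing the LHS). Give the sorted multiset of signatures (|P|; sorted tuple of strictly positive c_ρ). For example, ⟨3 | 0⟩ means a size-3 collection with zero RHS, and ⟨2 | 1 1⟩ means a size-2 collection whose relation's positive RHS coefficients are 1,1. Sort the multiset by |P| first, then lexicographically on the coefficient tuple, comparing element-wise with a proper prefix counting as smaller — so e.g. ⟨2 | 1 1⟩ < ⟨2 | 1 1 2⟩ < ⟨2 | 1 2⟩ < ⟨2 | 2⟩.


Δ(Σ) — 5 vertices, 5 min non-faces:

  P={4,5}:  v_{4} + v_{5} = 0  ⟹  sig = ⟨2 | 0⟩
  P={1,3}:  v_{1} + v_{3} = v_{5}  ⟹  sig = ⟨2 | 1⟩
  P={2,4}:  v_{2} + v_{4} = v_{3}  ⟹  sig = ⟨2 | 1⟩
  P={3,5}:  v_{3} + v_{5} = v_{2}  ⟹  sig = ⟨2 | 1⟩
  P={1,2}:  v_{1} + v_{2} = 2·v_{5}  ⟹  sig = ⟨2 | 2⟩

so the primitive-relation signature multiset is
{ ⟨2 | 0⟩,  ⟨2 | 1⟩ ×3,  ⟨2 | 2⟩ }


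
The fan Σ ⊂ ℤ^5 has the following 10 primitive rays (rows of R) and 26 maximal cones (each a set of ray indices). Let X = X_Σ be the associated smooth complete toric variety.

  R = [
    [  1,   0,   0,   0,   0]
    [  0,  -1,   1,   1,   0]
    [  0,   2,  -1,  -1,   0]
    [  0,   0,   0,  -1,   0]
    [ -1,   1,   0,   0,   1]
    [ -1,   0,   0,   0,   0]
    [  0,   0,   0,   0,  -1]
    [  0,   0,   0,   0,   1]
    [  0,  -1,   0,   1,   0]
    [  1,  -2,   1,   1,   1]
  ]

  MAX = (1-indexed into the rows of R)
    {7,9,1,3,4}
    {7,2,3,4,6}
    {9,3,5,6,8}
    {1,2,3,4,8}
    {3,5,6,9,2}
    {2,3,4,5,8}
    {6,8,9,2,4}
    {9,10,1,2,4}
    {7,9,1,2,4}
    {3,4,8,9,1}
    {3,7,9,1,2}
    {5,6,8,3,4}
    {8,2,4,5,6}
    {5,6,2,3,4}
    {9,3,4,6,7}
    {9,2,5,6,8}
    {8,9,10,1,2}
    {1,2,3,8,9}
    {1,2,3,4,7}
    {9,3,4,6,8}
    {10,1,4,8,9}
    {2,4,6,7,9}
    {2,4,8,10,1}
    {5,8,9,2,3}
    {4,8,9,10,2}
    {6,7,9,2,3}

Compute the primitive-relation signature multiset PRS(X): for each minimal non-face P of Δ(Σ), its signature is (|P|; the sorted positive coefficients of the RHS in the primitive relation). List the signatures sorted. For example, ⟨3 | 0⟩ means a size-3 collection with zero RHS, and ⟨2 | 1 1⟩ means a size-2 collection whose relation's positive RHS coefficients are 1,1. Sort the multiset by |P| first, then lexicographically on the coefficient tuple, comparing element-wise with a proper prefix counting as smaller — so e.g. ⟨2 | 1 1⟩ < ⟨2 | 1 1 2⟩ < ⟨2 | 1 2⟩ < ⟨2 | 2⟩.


Δ(Σ) — 10 vertices, 12 min non-faces:

  {1,6}:  v_{1} + v_{6} = 0  →  sig = ⟨2 | 0⟩
  {7,8}:  v_{7} + v_{8} = 0  →  sig = ⟨2 | 0⟩
  {3,10}:  v_{3} + v_{10} = v_{1} + v_{8}  →  sig = ⟨2 | 1 1⟩
  {1,5}:  v_{1} + v_{5} = v_{2} + v_{3} + v_{8}  →  sig = ⟨2 | 1 1 1⟩
  {5,7}:  v_{5} + v_{7} = v_{2} + v_{3} + v_{6}  →  sig = ⟨2 | 1 1 1⟩
  {6,10}:  v_{6} + v_{10} = v_{2} + v_{4} + v_{8} + v_{9}  →  sig = ⟨2 | 1 1 1 1⟩
  {7,10}:  v_{7} + v_{10} = v_{1} + v_{2} + v_{4} + v_{9}  →  sig = ⟨2 | 1 1 1 1⟩
  {5,10}:  v_{5} + v_{10} = v_{2} + 2·v_{8}  →  sig = ⟨2 | 1 2⟩
  {4,5,9}:  v_{4} + v_{5} + v_{9} = v_{6} + v_{8}  →  sig = ⟨3 | 1 1⟩
  {2,3,4,9}:  v_{2} + v_{3} + v_{4} + v_{9} = 0  →  sig = ⟨4 | 0⟩
  {2,3,6,8}:  v_{2} + v_{3} + v_{6} + v_{8} = v_{5}  →  sig = ⟨4 | 1⟩
  {1,2,4,8,9}:  v_{1} + v_{2} + v_{4} + v_{8} + v_{9} = v_{10}  →  sig = ⟨5 | 1⟩

Sorted signature multiset PRS(X):
[⟨2 | 0⟩, ⟨2 | 0⟩, ⟨2 | 1 1⟩, ⟨2 | 1 1 1⟩, ⟨2 | 1 1 1⟩, ⟨2 | 1 1 1 1⟩, ⟨2 | 1 1 1 1⟩, ⟨2 | 1 2⟩, ⟨3 | 1 1⟩, ⟨4 | 0⟩, ⟨4 | 1⟩, ⟨5 | 1⟩]


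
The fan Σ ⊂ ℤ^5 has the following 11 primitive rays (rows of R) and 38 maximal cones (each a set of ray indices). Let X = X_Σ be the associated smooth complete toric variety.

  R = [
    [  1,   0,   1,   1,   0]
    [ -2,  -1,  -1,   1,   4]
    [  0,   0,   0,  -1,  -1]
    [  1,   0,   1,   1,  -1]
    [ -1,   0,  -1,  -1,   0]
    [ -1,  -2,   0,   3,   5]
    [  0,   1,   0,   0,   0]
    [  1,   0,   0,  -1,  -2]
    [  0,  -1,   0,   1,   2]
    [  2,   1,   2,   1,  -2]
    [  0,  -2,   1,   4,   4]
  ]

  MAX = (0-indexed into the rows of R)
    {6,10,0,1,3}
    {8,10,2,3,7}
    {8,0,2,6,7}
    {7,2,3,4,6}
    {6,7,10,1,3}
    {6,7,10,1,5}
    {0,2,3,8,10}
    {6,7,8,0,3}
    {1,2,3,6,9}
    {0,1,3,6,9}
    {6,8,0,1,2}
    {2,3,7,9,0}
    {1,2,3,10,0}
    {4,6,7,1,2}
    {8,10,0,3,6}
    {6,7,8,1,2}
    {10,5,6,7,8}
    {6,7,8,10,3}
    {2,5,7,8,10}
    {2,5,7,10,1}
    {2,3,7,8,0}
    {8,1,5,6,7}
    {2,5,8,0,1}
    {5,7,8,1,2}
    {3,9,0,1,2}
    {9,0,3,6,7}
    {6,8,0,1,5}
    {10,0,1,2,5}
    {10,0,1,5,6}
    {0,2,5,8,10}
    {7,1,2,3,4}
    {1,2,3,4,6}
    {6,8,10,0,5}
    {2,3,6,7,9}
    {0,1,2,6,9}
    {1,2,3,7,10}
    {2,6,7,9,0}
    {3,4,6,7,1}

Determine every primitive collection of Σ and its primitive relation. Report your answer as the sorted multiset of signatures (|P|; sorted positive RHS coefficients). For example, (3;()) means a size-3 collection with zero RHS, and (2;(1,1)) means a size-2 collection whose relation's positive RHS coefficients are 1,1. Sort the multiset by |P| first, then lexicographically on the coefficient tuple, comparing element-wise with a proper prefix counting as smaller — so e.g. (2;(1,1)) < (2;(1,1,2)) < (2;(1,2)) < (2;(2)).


Δ(Σ) — 11 vertices, 20 min non-faces:

  • {0,4}:  v_{0} + v_{4} = 0  →  sig = (2;())
  • {3,5}:  v_{3} + v_{5} = v_{10}  →  sig = (2;(1))
  • {4,8}:  v_{4} + v_{8} = v_{1} + v_{7}  →  sig = (2;(1,1))
  • {4,9}:  v_{4} + v_{9} = v_{2} + v_{3} + v_{6}  →  sig = (2;(1,1,1))
  • {4,5}:  v_{4} + v_{5} = 2·v_{1} + v_{3} + v_{7}  →  sig = (2;(1,1,2))
  • {5,9}:  v_{5} + v_{9} = 2·v_{0} + v_{1} + v_{3}  →  sig = (2;(1,1,2))
  • {4,10}:  v_{4} + v_{10} = 2·v_{1} + 2·v_{3} + v_{7}  →  sig = (2;(1,2,2))
  • {9,10}:  v_{9} + v_{10} = 2·v_{0} + v_{1} + 2·v_{3}  →  sig = (2;(1,2,2))
  • {8,9}:  v_{8} + v_{9} = 2·v_{0}  →  sig = (2;(2))
  • {0,1,7}:  v_{0} + v_{1} + v_{7} = v_{8}  →  sig = (3;(1))
  • {1,3,8}:  v_{1} + v_{3} + v_{8} = v_{5}  →  sig = (3;(1))
  • {1,7,9}:  v_{1} + v_{7} + v_{9} = v_{0}  →  sig = (3;(1))
  • {2,5,6}:  v_{2} + v_{5} + v_{6} = v_{0} + v_{1}  →  sig = (3;(1,1))
  • {2,6,10}:  v_{2} + v_{6} + v_{10} = v_{0} + v_{1} + v_{3}  →  sig = (3;(1,1,1))
  • {0,5,7}:  v_{0} + v_{5} + v_{7} = v_{3} + 2·v_{8}  →  sig = (3;(1,2))
  • {1,8,10}:  v_{1} + v_{8} + v_{10} = 2·v_{5}  →  sig = (3;(2))
  • {0,7,10}:  v_{0} + v_{7} + v_{10} = 2·v_{3} + 2·v_{8}  →  sig = (3;(2,2))
  • {0,2,3,6}:  v_{0} + v_{2} + v_{3} + v_{6} = v_{9}  →  sig = (4;(1))
  • {2,3,6,8}:  v_{2} + v_{3} + v_{6} + v_{8} = v_{0}  →  sig = (4;(1))
  • {1,2,3,6,7}:  v_{1} + v_{2} + v_{3} + v_{6} + v_{7} = 0  →  sig = (5;())

Sorted signature multiset PRS(X):
    |P|=2: 9 collections, coeffs (), (1), (1,1), (1,1,1), (1,1,2), (1,1,2), (1,2,2), (1,2,2), (2)
    |P|=3: 8 collections, coeffs (1), (1), (1), (1,1), (1,1,1), (1,2), (2), (2,2)
    |P|=4: 2 collections, coeffs (1), (1)
    |P|=5: 1 collection, coeffs ()


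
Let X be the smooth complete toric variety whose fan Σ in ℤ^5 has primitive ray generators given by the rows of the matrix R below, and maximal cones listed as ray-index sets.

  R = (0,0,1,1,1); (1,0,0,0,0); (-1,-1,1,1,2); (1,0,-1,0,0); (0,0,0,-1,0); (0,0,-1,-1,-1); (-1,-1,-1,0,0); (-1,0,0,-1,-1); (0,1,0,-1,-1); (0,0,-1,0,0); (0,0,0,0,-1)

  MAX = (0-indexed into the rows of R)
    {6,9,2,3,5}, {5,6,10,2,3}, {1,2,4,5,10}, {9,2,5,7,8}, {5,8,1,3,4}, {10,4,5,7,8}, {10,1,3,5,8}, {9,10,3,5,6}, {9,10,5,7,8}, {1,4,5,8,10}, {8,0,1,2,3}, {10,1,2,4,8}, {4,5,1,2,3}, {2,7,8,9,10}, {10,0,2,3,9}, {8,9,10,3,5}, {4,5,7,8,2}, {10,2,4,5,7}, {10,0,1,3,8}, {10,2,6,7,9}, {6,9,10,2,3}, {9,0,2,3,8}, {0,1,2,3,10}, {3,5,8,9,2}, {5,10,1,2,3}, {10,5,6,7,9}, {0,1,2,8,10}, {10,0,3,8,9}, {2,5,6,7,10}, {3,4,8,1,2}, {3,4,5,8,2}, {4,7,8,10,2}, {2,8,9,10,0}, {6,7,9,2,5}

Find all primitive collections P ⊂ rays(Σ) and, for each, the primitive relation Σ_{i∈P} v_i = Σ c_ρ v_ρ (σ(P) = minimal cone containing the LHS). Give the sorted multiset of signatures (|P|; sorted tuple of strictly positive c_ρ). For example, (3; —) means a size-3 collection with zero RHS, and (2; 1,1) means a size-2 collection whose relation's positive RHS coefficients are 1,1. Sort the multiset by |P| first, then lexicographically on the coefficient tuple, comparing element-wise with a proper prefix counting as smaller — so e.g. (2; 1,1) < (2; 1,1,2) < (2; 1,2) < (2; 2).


|primitive collections| = 16. Relations:

  P = {0,5}:  v_{0} + v_{5} = 0 — sig = (2; —)
  P = {1,9}:  v_{1} + v_{9} = v_{3} — sig = (2; 1)
  P = {3,7}:  v_{3} + v_{7} = v_{5} — sig = (2; 1)
  P = {1,7}:  v_{1} + v_{7} = v_{4} + v_{10} — sig = (2; 1,1)
  P = {6,8}:  v_{6} + v_{8} = v_{7} + v_{9} — sig = (2; 1,1)
  P = {0,4}:  v_{0} + v_{4} = v_{1} + v_{2} + v_{8} — sig = (2; 1,1,1)
  P = {0,6}:  v_{0} + v_{6} = v_{2} + v_{9} + v_{10} — sig = (2; 1,1,1)
  P = {0,7}:  v_{0} + v_{7} = v_{2} + v_{8} + v_{10} — sig = (2; 1,1,1)
  P = {1,6}:  v_{1} + v_{6} = v_{2} + v_{3} + v_{5} + v_{10} — sig = (2; 1,1,1,1)
  P = {4,9}:  v_{4} + v_{9} = v_{2} + v_{3} + v_{5} + v_{8} — sig = (2; 1,1,1,1)
  P = {4,6}:  v_{4} + v_{6} = v_{2} + 2·v_{5} — sig = (2; 1,2)
  P = {3,4,10}:  v_{3} + v_{4} + v_{10} = v_{1} + v_{5} — sig = (3; 1,1)
  P = {2,3,8,10}:  v_{2} + v_{3} + v_{8} + v_{10} = 0 — sig = (4; —)
  P = {1,2,5,8}:  v_{1} + v_{2} + v_{5} + v_{8} = v_{4} — sig = (4; 1)
  P = {2,5,8,10}:  v_{2} + v_{5} + v_{8} + v_{10} = v_{7} — sig = (4; 1)
  P = {2,5,9,10}:  v_{2} + v_{5} + v_{9} + v_{10} = v_{6} — sig = (4; 1)

Hence PRS(X_Σ) =
    (2; —)
    (2; 1)
    (2; 1)
    (2; 1,1)
    (2; 1,1)
    (2; 1,1,1)
    (2; 1,1,1)
    (2; 1,1,1)
    (2; 1,1,1,1)
    (2; 1,1,1,1)
    (2; 1,2)
    (3; 1,1)
    (4; —)
    (4; 1)
    (4; 1)
    (4; 1)


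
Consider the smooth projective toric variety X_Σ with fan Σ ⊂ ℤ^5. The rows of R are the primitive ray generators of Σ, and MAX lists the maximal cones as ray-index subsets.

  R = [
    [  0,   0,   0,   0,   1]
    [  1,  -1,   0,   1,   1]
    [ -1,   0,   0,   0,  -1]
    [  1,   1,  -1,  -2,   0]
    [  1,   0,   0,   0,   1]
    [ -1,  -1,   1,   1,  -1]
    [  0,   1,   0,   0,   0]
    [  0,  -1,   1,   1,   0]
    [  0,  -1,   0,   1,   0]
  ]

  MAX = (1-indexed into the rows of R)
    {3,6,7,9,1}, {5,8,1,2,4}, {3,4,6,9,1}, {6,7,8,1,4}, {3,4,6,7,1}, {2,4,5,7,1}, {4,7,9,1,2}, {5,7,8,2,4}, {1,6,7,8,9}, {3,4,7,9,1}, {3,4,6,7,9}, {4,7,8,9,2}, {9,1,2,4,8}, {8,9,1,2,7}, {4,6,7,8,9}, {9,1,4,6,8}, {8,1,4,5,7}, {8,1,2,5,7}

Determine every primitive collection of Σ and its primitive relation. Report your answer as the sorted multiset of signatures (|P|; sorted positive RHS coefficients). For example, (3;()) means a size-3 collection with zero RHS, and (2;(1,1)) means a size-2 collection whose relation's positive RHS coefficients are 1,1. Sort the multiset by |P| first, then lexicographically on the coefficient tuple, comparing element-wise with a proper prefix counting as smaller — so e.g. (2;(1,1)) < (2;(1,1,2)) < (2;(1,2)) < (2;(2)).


Δ(Σ) — 9 vertices, 9 min non-faces:

  • {3,5}:  v_{3} + v_{5} = 0 ; sig = (2;())
  • {2,3}:  v_{2} + v_{3} = v_{9} ; sig = (2;(1))
  • {3,8}:  v_{3} + v_{8} = v_{6} ; sig = (2;(1))
  • {5,6}:  v_{5} + v_{6} = v_{8} ; sig = (2;(1))
  • {5,9}:  v_{5} + v_{9} = v_{2} ; sig = (2;(1))
  • {2,6}:  v_{2} + v_{6} = v_{8} + v_{9} ; sig = (2;(1,1))
  • {1,4,6,7,9}:  v_{1} + v_{4} + v_{6} + v_{7} + v_{9} = 0 ; sig = (5;())
  • {1,4,7,8,9}:  v_{1} + v_{4} + v_{7} + v_{8} + v_{9} = v_{5} ; sig = (5;(1))
  • {1,2,4,7,8}:  v_{1} + v_{2} + v_{4} + v_{7} + v_{8} = 2·v_{5} ; sig = (5;(2))

Hence PRS(X_Σ) =
    (2;())
    (2;(1))
    (2;(1))
    (2;(1))
    (2;(1))
    (2;(1,1))
    (5;())
    (5;(1))
    (5;(2))


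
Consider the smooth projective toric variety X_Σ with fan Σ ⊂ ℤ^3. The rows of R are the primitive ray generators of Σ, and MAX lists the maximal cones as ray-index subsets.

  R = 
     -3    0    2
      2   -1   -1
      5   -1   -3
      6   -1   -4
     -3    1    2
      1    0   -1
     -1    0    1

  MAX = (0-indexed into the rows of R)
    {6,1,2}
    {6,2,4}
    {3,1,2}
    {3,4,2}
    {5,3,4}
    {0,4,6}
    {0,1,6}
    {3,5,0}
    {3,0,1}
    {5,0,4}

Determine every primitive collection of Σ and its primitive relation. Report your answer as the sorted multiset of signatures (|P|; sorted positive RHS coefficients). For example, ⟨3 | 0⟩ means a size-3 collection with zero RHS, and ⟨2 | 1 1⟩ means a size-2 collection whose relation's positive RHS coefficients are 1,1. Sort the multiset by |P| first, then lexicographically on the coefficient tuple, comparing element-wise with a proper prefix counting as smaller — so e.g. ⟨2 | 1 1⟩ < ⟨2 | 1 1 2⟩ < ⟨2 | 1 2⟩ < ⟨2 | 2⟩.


Primitive collections (7):

  • {5,6}:  v_{5} + v_{6} = 0 ; sig = ⟨2 | 0⟩
  • {0,2}:  v_{0} + v_{2} = v_{1} ; sig = ⟨2 | 1⟩
  • {1,4}:  v_{1} + v_{4} = v_{6} ; sig = ⟨2 | 1⟩
  • {2,5}:  v_{2} + v_{5} = v_{3} ; sig = ⟨2 | 1⟩
  • {3,6}:  v_{3} + v_{6} = v_{2} ; sig = ⟨2 | 1⟩
  • {1,5}:  v_{1} + v_{5} = v_{0} + v_{3} ; sig = ⟨2 | 1 1⟩
  • {0,3,4}:  v_{0} + v_{3} + v_{4} = 0 ; sig = ⟨3 | 0⟩

Sorted signature multiset PRS(X):
    ⟨2 | 0⟩
    ⟨2 | 1⟩
    ⟨2 | 1⟩
    ⟨2 | 1⟩
    ⟨2 | 1⟩
    ⟨2 | 1 1⟩
    ⟨3 | 0⟩


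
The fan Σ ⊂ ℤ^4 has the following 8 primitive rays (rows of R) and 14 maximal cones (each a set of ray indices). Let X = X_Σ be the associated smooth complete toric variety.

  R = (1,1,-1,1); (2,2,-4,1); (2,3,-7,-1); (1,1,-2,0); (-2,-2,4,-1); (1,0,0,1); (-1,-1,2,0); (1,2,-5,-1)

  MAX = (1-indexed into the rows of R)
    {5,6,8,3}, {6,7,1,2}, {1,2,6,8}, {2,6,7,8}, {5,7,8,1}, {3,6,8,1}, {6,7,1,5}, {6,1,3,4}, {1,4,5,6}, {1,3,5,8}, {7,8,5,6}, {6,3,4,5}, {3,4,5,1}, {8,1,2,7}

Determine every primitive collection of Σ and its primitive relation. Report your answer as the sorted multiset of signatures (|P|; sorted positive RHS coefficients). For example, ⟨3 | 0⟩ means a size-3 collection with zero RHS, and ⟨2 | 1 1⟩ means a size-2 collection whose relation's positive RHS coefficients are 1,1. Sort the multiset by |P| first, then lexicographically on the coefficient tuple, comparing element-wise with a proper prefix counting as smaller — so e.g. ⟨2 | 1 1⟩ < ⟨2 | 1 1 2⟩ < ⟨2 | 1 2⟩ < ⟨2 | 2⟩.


Primitive collections (9):

  {2,5}:  v_{2} + v_{5} = 0  ⇒ sig = ⟨2 | 0⟩
  {4,7}:  v_{4} + v_{7} = 0  ⇒ sig = ⟨2 | 0⟩
  {3,7}:  v_{3} + v_{7} = v_{8}  ⇒ sig = ⟨2 | 1⟩
  {4,8}:  v_{4} + v_{8} = v_{3}  ⇒ sig = ⟨2 | 1⟩
  {2,4}:  v_{2} + v_{4} = v_{1} + v_{6} + v_{8}  ⇒ sig = ⟨2 | 1 1 1⟩
  {2,3}:  v_{2} + v_{3} = v_{1} + v_{6} + 2·v_{8}  ⇒ sig = ⟨2 | 1 1 2⟩
  {1,5,6,8}:  v_{1} + v_{5} + v_{6} + v_{8} = v_{4}  ⇒ sig = ⟨4 | 1⟩
  {1,6,7,8}:  v_{1} + v_{6} + v_{7} + v_{8} = v_{2}  ⇒ sig = ⟨4 | 1⟩
  {1,3,5,6}:  v_{1} + v_{3} + v_{5} + v_{6} = 2·v_{4}  ⇒ sig = ⟨4 | 2⟩

so the primitive-relation signature multiset is
    ⟨2 | 0⟩
    ⟨2 | 0⟩
    ⟨2 | 1⟩
    ⟨2 | 1⟩
    ⟨2 | 1 1 1⟩
    ⟨2 | 1 1 2⟩
    ⟨4 | 1⟩
    ⟨4 | 1⟩
    ⟨4 | 2⟩


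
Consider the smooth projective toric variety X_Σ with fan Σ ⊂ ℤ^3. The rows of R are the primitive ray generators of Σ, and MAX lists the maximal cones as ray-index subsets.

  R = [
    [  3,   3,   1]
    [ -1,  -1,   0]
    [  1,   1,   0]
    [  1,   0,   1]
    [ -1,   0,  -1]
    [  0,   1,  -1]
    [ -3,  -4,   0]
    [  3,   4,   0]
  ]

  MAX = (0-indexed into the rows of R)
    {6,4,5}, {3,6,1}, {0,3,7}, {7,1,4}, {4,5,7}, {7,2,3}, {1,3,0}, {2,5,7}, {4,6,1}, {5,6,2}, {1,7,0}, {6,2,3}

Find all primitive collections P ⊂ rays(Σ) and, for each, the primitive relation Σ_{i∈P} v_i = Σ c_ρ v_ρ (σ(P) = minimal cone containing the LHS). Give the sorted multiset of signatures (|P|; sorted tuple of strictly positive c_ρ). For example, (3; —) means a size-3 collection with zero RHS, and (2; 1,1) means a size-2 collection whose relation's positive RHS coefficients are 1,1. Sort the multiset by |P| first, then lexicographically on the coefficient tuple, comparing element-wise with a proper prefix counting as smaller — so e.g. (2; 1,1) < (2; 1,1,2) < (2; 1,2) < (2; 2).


11 collections generate NE(X_Σ); each relation:

  • {1,2}:  v_{1} + v_{2} = 0  so sig = (2; —)
  • {3,4}:  v_{3} + v_{4} = 0  so sig = (2; —)
  • {6,7}:  v_{6} + v_{7} = 0  so sig = (2; —)
  • {0,5}:  v_{0} + v_{5} = v_{7}  so sig = (2; 1)
  • {1,5}:  v_{1} + v_{5} = v_{4}  so sig = (2; 1)
  • {2,4}:  v_{2} + v_{4} = v_{5}  so sig = (2; 1)
  • {3,5}:  v_{3} + v_{5} = v_{2}  so sig = (2; 1)
  • {0,2}:  v_{0} + v_{2} = v_{3} + v_{7}  so sig = (2; 1,1)
  • {0,4}:  v_{0} + v_{4} = v_{1} + v_{7}  so sig = (2; 1,1)
  • {0,6}:  v_{0} + v_{6} = v_{1} + v_{3}  so sig = (2; 1,1)
  • {1,3,7}:  v_{1} + v_{3} + v_{7} = v_{0}  so sig = (3; 1)

Hence PRS(X_Σ) =
    (2; —)
    (2; —)
    (2; —)
    (2; 1)
    (2; 1)
    (2; 1)
    (2; 1)
    (2; 1,1)
    (2; 1,1)
    (2; 1,1)
    (3; 1)


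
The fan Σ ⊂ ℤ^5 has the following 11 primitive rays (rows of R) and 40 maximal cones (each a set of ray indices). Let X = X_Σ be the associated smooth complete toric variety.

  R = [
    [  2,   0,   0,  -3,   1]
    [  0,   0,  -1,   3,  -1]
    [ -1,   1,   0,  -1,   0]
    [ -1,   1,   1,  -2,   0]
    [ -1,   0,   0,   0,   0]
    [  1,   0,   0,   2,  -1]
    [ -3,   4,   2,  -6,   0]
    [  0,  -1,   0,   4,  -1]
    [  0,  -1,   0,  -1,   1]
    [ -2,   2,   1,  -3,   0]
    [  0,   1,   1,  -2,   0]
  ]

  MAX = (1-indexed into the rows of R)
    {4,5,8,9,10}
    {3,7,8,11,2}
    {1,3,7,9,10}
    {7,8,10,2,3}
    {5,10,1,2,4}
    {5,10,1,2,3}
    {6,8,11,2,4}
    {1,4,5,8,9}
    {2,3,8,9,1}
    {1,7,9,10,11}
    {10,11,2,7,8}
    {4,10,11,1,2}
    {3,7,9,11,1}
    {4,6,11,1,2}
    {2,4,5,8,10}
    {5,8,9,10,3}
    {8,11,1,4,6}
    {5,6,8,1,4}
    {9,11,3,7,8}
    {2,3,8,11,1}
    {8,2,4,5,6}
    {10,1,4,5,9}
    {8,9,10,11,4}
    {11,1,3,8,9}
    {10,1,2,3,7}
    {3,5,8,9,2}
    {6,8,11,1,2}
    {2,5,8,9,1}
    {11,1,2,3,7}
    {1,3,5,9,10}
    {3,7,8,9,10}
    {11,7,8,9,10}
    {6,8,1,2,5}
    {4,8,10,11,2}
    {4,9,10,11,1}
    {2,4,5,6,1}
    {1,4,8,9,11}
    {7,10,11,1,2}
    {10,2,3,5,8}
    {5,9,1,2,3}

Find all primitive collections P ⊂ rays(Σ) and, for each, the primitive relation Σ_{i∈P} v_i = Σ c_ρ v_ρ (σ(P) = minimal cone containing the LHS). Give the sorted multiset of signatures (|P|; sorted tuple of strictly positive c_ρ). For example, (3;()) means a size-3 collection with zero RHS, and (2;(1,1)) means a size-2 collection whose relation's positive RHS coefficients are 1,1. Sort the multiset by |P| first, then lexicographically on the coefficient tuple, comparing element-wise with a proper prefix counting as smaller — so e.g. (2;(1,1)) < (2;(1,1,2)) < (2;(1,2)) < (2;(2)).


Primitive collections (17):

  • {3,4}:  v_{3} + v_{4} = v_{10}  so sig = (2;(1))
  • {5,11}:  v_{5} + v_{11} = v_{4}  so sig = (2;(1))
  • {3,6}:  v_{3} + v_{6} = v_{2} + v_{11}  so sig = (2;(1,1))
  • {6,9}:  v_{6} + v_{9} = v_{1} + v_{5} + v_{8}  so sig = (2;(1,1,1))
  • {6,10}:  v_{6} + v_{10} = v_{2} + v_{4} + v_{11}  so sig = (2;(1,1,1))
  • {6,7}:  v_{6} + v_{7} = v_{2} + v_{10} + 2·v_{11}  so sig = (2;(1,1,2))
  • {4,7}:  v_{4} + v_{7} = 2·v_{10} + v_{11}  so sig = (2;(1,2))
  • {5,7}:  v_{5} + v_{7} = 2·v_{10}  so sig = (2;(2))
  • {2,9,11}:  v_{2} + v_{9} + v_{11} = 0  so sig = (3;())
  • {1,8,10}:  v_{1} + v_{8} + v_{10} = v_{11}  so sig = (3;(1))
  • {2,4,9}:  v_{2} + v_{4} + v_{9} = v_{5}  so sig = (3;(1))
  • {3,10,11}:  v_{3} + v_{10} + v_{11} = v_{7}  so sig = (3;(1))
  • {2,7,9}:  v_{2} + v_{7} + v_{9} = v_{3} + v_{10}  so sig = (3;(1,1))
  • {2,9,10}:  v_{2} + v_{9} + v_{10} = v_{3} + v_{5}  so sig = (3;(1,1))
  • {1,7,8}:  v_{1} + v_{7} + v_{8} = v_{3} + 2·v_{11}  so sig = (3;(1,2))
  • {1,3,5,8}:  v_{1} + v_{3} + v_{5} + v_{8} = 0  so sig = (4;())
  • {1,2,4,8}:  v_{1} + v_{2} + v_{4} + v_{8} = v_{6}  so sig = (4;(1))

so the primitive-relation signature multiset is
    |P|=2: 8 collections, coeffs (1), (1), (1,1), (1,1,1), (1,1,1), (1,1,2), (1,2), (2)
    |P|=3: 7 collections, coeffs (), (1), (1), (1), (1,1), (1,1), (1,2)
    |P|=4: 2 collections, coeffs (), (1)


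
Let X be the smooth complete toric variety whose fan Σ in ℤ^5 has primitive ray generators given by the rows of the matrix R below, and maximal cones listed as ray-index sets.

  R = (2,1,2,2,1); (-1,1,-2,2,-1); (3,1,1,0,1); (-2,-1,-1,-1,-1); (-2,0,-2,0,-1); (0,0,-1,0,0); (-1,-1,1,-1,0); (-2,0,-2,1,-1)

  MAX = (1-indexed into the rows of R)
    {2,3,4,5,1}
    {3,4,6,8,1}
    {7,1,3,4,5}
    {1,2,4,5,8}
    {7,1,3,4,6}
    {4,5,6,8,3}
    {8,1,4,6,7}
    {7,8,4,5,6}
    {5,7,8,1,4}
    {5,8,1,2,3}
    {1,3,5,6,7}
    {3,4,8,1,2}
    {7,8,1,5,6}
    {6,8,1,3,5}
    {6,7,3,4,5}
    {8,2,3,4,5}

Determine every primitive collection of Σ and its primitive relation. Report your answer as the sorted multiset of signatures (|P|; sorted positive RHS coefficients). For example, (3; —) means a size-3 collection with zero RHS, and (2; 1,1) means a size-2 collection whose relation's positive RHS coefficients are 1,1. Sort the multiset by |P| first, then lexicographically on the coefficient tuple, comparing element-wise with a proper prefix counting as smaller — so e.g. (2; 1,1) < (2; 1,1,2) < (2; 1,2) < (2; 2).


5 minimal non-faces of Δ(Σ) (on 8 rays):

  P={2,7}:  v_{2} + v_{7} = v_{1} + v_{4} + v_{5}  ⇒ sig = (2; 1,1,1)
  P={2,6}:  v_{2} + v_{6} = v_{3} + 2·v_{8}  ⇒ sig = (2; 1,2)
  P={3,7,8}:  v_{3} + v_{7} + v_{8} = 0  ⇒ sig = (3; —)
  P={1,4,5,6}:  v_{1} + v_{4} + v_{5} + v_{6} = v_{8}  ⇒ sig = (4; 1)
  P={1,3,4,5,8}:  v_{1} + v_{3} + v_{4} + v_{5} + v_{8} = v_{2}  ⇒ sig = (5; 1)

Hence PRS(X_Σ) =
{ (2; 1,1,1),  (2; 1,2),  (3; —),  (4; 1),  (5; 1) }


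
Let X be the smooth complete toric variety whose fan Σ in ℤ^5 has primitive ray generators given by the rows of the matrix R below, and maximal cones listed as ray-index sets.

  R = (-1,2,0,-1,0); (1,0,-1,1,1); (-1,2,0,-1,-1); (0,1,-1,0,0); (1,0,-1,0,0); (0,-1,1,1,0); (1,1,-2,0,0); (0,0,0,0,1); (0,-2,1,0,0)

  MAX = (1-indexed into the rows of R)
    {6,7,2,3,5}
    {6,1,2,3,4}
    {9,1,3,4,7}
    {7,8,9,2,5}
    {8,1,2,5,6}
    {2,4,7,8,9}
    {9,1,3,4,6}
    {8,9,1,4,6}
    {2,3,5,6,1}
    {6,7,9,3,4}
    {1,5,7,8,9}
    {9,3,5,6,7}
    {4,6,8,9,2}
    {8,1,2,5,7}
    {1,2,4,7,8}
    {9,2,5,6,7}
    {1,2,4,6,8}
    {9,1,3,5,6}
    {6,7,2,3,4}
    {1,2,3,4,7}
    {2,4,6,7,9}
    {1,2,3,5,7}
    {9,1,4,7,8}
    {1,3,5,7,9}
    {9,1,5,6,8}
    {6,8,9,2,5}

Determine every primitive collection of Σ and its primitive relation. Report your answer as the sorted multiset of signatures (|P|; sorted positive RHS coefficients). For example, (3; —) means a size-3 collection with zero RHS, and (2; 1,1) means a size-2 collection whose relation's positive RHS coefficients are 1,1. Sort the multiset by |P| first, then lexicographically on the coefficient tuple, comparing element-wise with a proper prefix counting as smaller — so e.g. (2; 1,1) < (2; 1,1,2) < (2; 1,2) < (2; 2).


Primitive collections (6):

  {3,8}:  v_{3} + v_{8} = v_{1}  so sig = (2; 1)
  {4,5}:  v_{4} + v_{5} = v_{7}  so sig = (2; 1)
  {2,3,9}:  v_{2} + v_{3} + v_{9} = 0  so sig = (3; —)
  {1,2,9}:  v_{1} + v_{2} + v_{9} = v_{8}  so sig = (3; 1)
  {6,7,8}:  v_{6} + v_{7} + v_{8} = v_{2}  so sig = (3; 1)
  {1,6,7}:  v_{1} + v_{6} + v_{7} = v_{2} + v_{3}  so sig = (3; 1,1)

Hence PRS(X_Σ) =
{ (2; 1) ×2,  (3; —),  (3; 1) ×2,  (3; 1,1) }


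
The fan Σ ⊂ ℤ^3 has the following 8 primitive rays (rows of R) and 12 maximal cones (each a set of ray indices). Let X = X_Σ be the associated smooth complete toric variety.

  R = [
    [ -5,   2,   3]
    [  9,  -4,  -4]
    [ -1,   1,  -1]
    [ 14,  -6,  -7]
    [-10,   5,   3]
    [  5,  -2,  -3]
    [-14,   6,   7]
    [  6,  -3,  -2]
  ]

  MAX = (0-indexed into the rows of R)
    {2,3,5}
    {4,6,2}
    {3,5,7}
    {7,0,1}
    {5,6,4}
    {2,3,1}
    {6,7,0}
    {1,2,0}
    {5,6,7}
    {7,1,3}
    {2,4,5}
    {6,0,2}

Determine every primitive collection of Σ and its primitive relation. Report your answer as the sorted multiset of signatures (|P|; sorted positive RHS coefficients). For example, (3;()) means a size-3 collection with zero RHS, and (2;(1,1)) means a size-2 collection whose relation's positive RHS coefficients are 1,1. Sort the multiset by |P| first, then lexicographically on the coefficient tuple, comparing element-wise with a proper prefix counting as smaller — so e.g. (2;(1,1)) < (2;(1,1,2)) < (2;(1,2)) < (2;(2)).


Primitive collections (11):

  • {0,5}:  v_{0} + v_{5} = 0  ⇒ sig = (2;())
  • {3,6}:  v_{3} + v_{6} = 0  ⇒ sig = (2;())
  • {0,3}:  v_{0} + v_{3} = v_{1}  ⇒ sig = (2;(1))
  • {1,4}:  v_{1} + v_{4} = v_{2}  ⇒ sig = (2;(1))
  • {1,5}:  v_{1} + v_{5} = v_{3}  ⇒ sig = (2;(1))
  • {1,6}:  v_{1} + v_{6} = v_{0}  ⇒ sig = (2;(1))
  • {2,7}:  v_{2} + v_{7} = v_{5}  ⇒ sig = (2;(1))
  • {0,4}:  v_{0} + v_{4} = v_{2} + v_{6}  ⇒ sig = (2;(1,1))
  • {3,4}:  v_{3} + v_{4} = v_{2} + v_{5}  ⇒ sig = (2;(1,1))
  • {4,7}:  v_{4} + v_{7} = 2·v_{5} + v_{6}  ⇒ sig = (2;(1,2))
  • {2,5,6}:  v_{2} + v_{5} + v_{6} = v_{4}  ⇒ sig = (3;(1))

so the primitive-relation signature multiset is
{ (2;()) ×2,  (2;(1)) ×5,  (2;(1,1)) ×2,  (2;(1,2)),  (3;(1)) }


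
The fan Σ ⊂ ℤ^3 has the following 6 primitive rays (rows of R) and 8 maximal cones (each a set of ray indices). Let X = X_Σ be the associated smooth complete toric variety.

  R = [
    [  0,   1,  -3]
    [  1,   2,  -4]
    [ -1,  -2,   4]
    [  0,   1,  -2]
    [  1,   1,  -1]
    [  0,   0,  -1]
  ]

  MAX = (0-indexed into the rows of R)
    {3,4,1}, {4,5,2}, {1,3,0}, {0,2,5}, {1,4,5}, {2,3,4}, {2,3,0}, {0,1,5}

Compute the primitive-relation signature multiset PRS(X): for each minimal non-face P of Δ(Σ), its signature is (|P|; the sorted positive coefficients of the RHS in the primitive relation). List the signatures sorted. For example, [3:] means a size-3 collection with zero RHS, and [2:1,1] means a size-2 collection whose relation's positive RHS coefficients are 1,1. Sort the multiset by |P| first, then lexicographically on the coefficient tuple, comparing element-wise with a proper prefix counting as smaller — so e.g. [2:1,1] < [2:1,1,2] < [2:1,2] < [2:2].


Δ(Σ) — 6 vertices, 3 min non-faces:

  • {1,2}:  v_{1} + v_{2} = 0 — sig = [2:]
  • {0,4}:  v_{0} + v_{4} = v_{1} — sig = [2:1]
  • {3,5}:  v_{3} + v_{5} = v_{0} — sig = [2:1]

Sorted signature multiset PRS(X):
    [2:]
    [2:1]
    [2:1]


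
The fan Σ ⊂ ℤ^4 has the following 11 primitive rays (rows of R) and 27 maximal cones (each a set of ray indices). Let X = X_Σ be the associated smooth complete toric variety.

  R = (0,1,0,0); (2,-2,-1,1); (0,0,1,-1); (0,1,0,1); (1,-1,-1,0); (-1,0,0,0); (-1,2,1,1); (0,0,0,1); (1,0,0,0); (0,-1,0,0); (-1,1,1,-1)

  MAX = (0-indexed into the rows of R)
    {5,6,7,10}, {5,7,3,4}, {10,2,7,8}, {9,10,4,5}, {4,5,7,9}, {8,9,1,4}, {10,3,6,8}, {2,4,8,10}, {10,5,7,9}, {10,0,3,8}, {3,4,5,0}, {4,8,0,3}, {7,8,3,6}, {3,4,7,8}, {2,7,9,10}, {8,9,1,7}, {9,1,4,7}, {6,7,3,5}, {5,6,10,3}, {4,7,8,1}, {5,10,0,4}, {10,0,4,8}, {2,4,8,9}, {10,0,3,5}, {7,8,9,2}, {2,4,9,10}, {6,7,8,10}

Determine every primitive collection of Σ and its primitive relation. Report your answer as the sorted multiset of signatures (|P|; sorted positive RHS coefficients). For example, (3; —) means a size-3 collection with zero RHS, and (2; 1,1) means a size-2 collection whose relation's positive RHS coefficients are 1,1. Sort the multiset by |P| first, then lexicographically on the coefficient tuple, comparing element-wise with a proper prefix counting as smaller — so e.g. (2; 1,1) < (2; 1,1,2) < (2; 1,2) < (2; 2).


23 collections generate NE(X_Σ); each relation:

  P = {0,9}:  v_{0} + v_{9} = 0  so sig = (2; —)
  P = {5,8}:  v_{5} + v_{8} = 0  so sig = (2; —)
  P = {0,7}:  v_{0} + v_{7} = v_{3}  so sig = (2; 1)
  P = {3,9}:  v_{3} + v_{9} = v_{7}  so sig = (2; 1)
  P = {4,6}:  v_{4} + v_{6} = v_{3}  so sig = (2; 1)
  P = {0,2}:  v_{0} + v_{2} = v_{8} + v_{10}  so sig = (2; 1,1)
  P = {1,10}:  v_{1} + v_{10} = v_{8} + v_{9}  so sig = (2; 1,1)
  P = {2,5}:  v_{2} + v_{5} = v_{9} + v_{10}  so sig = (2; 1,1)
  P = {0,1}:  v_{0} + v_{1} = v_{4} + v_{7} + v_{8}  so sig = (2; 1,1,1)
  P = {1,5}:  v_{1} + v_{5} = v_{4} + v_{7} + v_{9}  so sig = (2; 1,1,1)
  P = {2,3}:  v_{2} + v_{3} = v_{7} + v_{8} + v_{10}  so sig = (2; 1,1,1)
  P = {1,3}:  v_{1} + v_{3} = v_{4} + 2·v_{7} + v_{8}  so sig = (2; 1,1,2)
  P = {0,6}:  v_{0} + v_{6} = 2·v_{3} + v_{10}  so sig = (2; 1,2)
  P = {1,6}:  v_{1} + v_{6} = 2·v_{7} + v_{8}  so sig = (2; 1,2)
  P = {6,9}:  v_{6} + v_{9} = 2·v_{7} + v_{10}  so sig = (2; 1,2)
  P = {2,6}:  v_{2} + v_{6} = 2·v_{7} + v_{8} + 2·v_{10}  so sig = (2; 1,2,2)
  P = {1,2}:  v_{1} + v_{2} = 2·v_{8} + 2·v_{9}  so sig = (2; 2,2)
  P = {4,7,10}:  v_{4} + v_{7} + v_{10} = 0  so sig = (3; —)
  P = {3,4,10}:  v_{3} + v_{4} + v_{10} = v_{0}  so sig = (3; 1)
  P = {3,7,10}:  v_{3} + v_{7} + v_{10} = v_{6}  so sig = (3; 1)
  P = {8,9,10}:  v_{8} + v_{9} + v_{10} = v_{2}  so sig = (3; 1)
  P = {2,4,7}:  v_{2} + v_{4} + v_{7} = v_{8} + v_{9}  so sig = (3; 1,1)
  P = {4,7,8,9}:  v_{4} + v_{7} + v_{8} + v_{9} = v_{1}  so sig = (4; 1)

Sorted signature multiset PRS(X):
    |P|=2: 17 collections, coeffs (), (), (1), (1), (1), (1,1), (1,1), (1,1), (1,1,1), (1,1,1), (1,1,1), (1,1,2), (1,2), (1,2), (1,2), (1,2,2), (2,2)
    |P|=3: 5 collections, coeffs (), (1), (1), (1), (1,1)
    |P|=4: 1 collection, coeffs (1)


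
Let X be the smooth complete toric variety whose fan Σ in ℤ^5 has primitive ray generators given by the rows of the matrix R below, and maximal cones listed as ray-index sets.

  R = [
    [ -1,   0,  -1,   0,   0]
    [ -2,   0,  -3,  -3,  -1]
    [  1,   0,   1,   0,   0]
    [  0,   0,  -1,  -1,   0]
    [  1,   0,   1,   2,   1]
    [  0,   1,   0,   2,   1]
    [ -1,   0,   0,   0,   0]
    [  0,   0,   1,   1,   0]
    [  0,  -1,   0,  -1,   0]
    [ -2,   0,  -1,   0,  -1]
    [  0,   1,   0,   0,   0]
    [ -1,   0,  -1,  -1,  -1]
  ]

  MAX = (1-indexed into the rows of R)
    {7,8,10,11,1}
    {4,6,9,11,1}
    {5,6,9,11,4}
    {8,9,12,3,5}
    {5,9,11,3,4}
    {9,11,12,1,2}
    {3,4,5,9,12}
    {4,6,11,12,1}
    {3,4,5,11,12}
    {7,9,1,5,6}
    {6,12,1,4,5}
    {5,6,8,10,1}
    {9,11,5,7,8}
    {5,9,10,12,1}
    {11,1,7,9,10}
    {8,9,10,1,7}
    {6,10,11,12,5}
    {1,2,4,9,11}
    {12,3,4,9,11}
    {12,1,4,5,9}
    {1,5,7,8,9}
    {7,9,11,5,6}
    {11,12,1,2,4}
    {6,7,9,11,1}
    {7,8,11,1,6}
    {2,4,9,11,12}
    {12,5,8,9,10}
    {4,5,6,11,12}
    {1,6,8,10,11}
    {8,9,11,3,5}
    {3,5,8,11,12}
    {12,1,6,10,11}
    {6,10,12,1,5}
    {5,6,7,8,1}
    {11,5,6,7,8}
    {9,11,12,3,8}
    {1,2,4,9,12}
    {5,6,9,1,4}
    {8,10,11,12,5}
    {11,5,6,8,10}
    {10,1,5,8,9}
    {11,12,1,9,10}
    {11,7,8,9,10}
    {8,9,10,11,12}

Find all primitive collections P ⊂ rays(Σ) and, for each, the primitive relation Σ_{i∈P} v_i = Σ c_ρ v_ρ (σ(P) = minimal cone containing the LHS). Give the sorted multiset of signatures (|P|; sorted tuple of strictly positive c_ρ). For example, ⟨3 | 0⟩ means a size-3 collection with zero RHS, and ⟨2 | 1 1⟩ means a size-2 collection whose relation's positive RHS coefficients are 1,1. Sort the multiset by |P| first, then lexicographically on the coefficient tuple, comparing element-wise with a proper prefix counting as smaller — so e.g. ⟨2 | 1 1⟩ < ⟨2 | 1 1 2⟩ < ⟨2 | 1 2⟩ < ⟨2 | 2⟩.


Primitive collections (26):

  • {1,3}:  v_{1} + v_{3} = 0  →  sig = ⟨2 | 0⟩
  • {4,8}:  v_{4} + v_{8} = 0  →  sig = ⟨2 | 0⟩
  • {2,5}:  v_{2} + v_{5} = v_{1} + v_{4}  →  sig = ⟨2 | 1 1⟩
  • {3,6}:  v_{3} + v_{6} = v_{5} + v_{11}  →  sig = ⟨2 | 1 1⟩
  • {3,10}:  v_{3} + v_{10} = v_{8} + v_{12}  →  sig = ⟨2 | 1 1⟩
  • {4,10}:  v_{4} + v_{10} = v_{1} + v_{12}  →  sig = ⟨2 | 1 1⟩
  • {3,7}:  v_{3} + v_{7} = v_{8} + v_{9} + v_{11}  →  sig = ⟨2 | 1 1 1⟩
  • {4,7}:  v_{4} + v_{7} = v_{1} + v_{9} + v_{11}  →  sig = ⟨2 | 1 1 1⟩
  • {7,12}:  v_{7} + v_{12} = v_{9} + v_{10} + v_{11}  →  sig = ⟨2 | 1 1 1⟩
  • {2,3}:  v_{2} + v_{3} = v_{4} + v_{9} + v_{11} + v_{12}  →  sig = ⟨2 | 1 1 1 1⟩
  • {2,8}:  v_{2} + v_{8} = v_{1} + v_{9} + v_{11} + v_{12}  →  sig = ⟨2 | 1 1 1 1⟩
  • {2,6}:  v_{2} + v_{6} = 2·v_{1} + v_{4} + v_{11}  →  sig = ⟨2 | 1 1 2⟩
  • {2,10}:  v_{2} + v_{10} = 2·v_{1} + v_{9} + v_{11} + 2·v_{12}  →  sig = ⟨2 | 1 1 2 2⟩
  • {2,7}:  v_{2} + v_{7} = 2·v_{1} + 2·v_{9} + 2·v_{11} + v_{12}  →  sig = ⟨2 | 1 2 2 2⟩
  • {1,5,11}:  v_{1} + v_{5} + v_{11} = v_{6}  →  sig = ⟨3 | 1⟩
  • {1,8,12}:  v_{1} + v_{8} + v_{12} = v_{10}  →  sig = ⟨3 | 1⟩
  • {6,9,12}:  v_{6} + v_{9} + v_{12} = v_{1}  →  sig = ⟨3 | 1⟩
  • {6,8,9}:  v_{6} + v_{8} + v_{9} = v_{5} + v_{7}  →  sig = ⟨3 | 1 1⟩
  • {6,8,12}:  v_{6} + v_{8} + v_{12} = v_{5} + v_{10} + v_{11}  →  sig = ⟨3 | 1 1 1⟩
  • {6,9,10}:  v_{6} + v_{9} + v_{10} = 2·v_{1} + v_{8}  →  sig = ⟨3 | 1 2⟩
  • {6,7,10}:  v_{6} + v_{7} + v_{10} = 3·v_{1} + 2·v_{8} + v_{11}  →  sig = ⟨3 | 1 2 3⟩
  • {5,7,10}:  v_{5} + v_{7} + v_{10} = 2·v_{1} + 2·v_{8}  →  sig = ⟨3 | 2 2⟩
  • {5,9,11,12}:  v_{5} + v_{9} + v_{11} + v_{12} = 0  →  sig = ⟨4 | 0⟩
  • {1,8,9,11}:  v_{1} + v_{8} + v_{9} + v_{11} = v_{7}  →  sig = ⟨4 | 1⟩
  • {5,9,10,11}:  v_{5} + v_{9} + v_{10} + v_{11} = v_{1} + v_{8}  →  sig = ⟨4 | 1 1⟩
  • {1,4,9,11,12}:  v_{1} + v_{4} + v_{9} + v_{11} + v_{12} = v_{2}  →  sig = ⟨5 | 1⟩

Hence PRS(X_Σ) =
{ ⟨2 | 0⟩ ×2,  ⟨2 | 1 1⟩ ×4,  ⟨2 | 1 1 1⟩ ×3,  ⟨2 | 1 1 1 1⟩ ×2,  ⟨2 | 1 1 2⟩,  ⟨2 | 1 1 2 2⟩,  ⟨2 | 1 2 2 2⟩,  ⟨3 | 1⟩ ×3,  ⟨3 | 1 1⟩,  ⟨3 | 1 1 1⟩,  ⟨3 | 1 2⟩,  ⟨3 | 1 2 3⟩,  ⟨3 | 2 2⟩,  ⟨4 | 0⟩,  ⟨4 | 1⟩,  ⟨4 | 1 1⟩,  ⟨5 | 1⟩ }


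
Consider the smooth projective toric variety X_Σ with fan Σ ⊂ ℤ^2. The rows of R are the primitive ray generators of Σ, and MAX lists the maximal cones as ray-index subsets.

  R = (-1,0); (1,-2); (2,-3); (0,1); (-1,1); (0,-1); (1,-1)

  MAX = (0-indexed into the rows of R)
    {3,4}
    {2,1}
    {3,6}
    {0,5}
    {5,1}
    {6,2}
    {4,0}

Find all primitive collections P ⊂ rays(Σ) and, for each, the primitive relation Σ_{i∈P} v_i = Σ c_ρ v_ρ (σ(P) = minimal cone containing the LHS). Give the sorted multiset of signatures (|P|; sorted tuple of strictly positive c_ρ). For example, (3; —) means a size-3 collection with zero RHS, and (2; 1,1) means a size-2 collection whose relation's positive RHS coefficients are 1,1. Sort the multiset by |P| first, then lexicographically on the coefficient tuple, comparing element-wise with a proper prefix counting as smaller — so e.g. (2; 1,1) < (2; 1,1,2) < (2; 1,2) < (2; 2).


|primitive collections| = 14. Relations:

  • {3,5}:  v_{3} + v_{5} = 0 ; sig = (2; —)
  • {4,6}:  v_{4} + v_{6} = 0 ; sig = (2; —)
  • {0,3}:  v_{0} + v_{3} = v_{4} ; sig = (2; 1)
  • {0,6}:  v_{0} + v_{6} = v_{5} ; sig = (2; 1)
  • {1,3}:  v_{1} + v_{3} = v_{6} ; sig = (2; 1)
  • {1,4}:  v_{1} + v_{4} = v_{5} ; sig = (2; 1)
  • {1,6}:  v_{1} + v_{6} = v_{2} ; sig = (2; 1)
  • {2,4}:  v_{2} + v_{4} = v_{1} ; sig = (2; 1)
  • {4,5}:  v_{4} + v_{5} = v_{0} ; sig = (2; 1)
  • {5,6}:  v_{5} + v_{6} = v_{1} ; sig = (2; 1)
  • {0,2}:  v_{0} + v_{2} = v_{1} + v_{5} ; sig = (2; 1,1)
  • {0,1}:  v_{0} + v_{1} = 2·v_{5} ; sig = (2; 2)
  • {2,3}:  v_{2} + v_{3} = 2·v_{6} ; sig = (2; 2)
  • {2,5}:  v_{2} + v_{5} = 2·v_{1} ; sig = (2; 2)

Sorted signature multiset PRS(X):
[(2; —), (2; —), (2; 1), (2; 1), (2; 1), (2; 1), (2; 1), (2; 1), (2; 1), (2; 1), (2; 1,1), (2; 2), (2; 2), (2; 2)]
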